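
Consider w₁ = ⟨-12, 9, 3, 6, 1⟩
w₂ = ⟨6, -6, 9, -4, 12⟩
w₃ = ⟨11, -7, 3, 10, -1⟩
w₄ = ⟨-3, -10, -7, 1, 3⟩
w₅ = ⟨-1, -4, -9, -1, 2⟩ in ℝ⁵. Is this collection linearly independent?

linearly independent

Row-reduce the matrix whose columns are w₁, w₂, w₃, w₄, w₅.
The reduction yields 5 nonzero rows, so the rank is 5.
Since rank = 5 (the number of vectors), the set is linearly independent.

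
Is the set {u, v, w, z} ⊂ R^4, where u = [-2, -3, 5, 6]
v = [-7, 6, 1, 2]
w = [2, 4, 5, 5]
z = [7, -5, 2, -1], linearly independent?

Place the vectors as rows of a 4×4 matrix and reduce to echelon form.
The reduction yields 4 nonzero rows, so the rank is 4.
Since rank = 4 (the number of vectors), the set is linearly independent.

linearly independent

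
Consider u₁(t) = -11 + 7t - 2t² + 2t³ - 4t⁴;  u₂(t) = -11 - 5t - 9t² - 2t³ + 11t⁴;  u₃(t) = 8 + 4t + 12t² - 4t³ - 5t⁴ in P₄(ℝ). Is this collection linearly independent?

Write each element as a coordinate vector in ℝ⁵ using {1, t, …, t⁴}.
Row-reduce the matrix whose columns are u₁, u₂, u₃.
The reduction yields 3 nonzero rows, so the rank is 3.
Since rank = 3 (the number of vectors), the set is linearly independent.

linearly independent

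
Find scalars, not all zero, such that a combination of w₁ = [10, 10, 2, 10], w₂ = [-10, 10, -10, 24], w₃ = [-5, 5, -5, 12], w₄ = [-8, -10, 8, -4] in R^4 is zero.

Row-reduce the matrix with w₁, w₂, w₃, w₄ as columns; the null space gives the coefficients.
A generator of the null space is (0, 1, -2, 0).

w₂ - 2w₃ = 0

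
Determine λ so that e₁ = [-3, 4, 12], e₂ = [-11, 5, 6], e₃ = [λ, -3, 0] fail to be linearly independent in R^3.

Dependence holds iff the 3×3 matrix [e₁ e₂ e₃] is singular.
Cofactor expansion gives det = 342 - 36*λ.
Solving 342 - 36*λ = 0 yields λ = 19/2.

λ = 19/2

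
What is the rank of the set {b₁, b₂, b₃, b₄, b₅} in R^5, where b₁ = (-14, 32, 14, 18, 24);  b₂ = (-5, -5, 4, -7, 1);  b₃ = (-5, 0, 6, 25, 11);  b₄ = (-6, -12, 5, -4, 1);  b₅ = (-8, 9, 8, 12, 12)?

3

Form the matrix with b₁, b₂, b₃, b₄, b₅ as columns and reduce.
There are 3 pivot columns, so rank = 3.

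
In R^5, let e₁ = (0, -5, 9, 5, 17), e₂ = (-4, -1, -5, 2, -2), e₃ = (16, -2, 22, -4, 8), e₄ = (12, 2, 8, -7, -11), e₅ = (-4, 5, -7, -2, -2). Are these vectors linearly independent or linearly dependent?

Place the vectors as rows of a 5×5 matrix and reduce to echelon form.
The reduction yields 3 nonzero rows, so the rank is 3.
Since rank 3 < 5, the set is linearly dependent.
Indeed e₁ - e₂ - e₃ + e₄ = 0.

linearly dependent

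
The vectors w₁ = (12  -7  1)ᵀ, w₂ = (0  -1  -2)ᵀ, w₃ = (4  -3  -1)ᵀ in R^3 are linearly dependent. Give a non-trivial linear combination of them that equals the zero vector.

Row-reduce the matrix with w₁, w₂, w₃ as columns; the null space gives the coefficients.
One solution (up to scaling) is (1, 2, -3).

w₁ + 2w₂ - 3w₃ = 0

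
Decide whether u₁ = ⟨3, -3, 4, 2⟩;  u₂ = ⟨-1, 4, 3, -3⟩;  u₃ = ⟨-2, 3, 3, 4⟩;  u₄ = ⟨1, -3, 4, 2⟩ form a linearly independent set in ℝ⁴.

linearly independent

Form the 4×4 matrix with these as columns; its determinant is -314.
A nonzero determinant means the columns are linearly independent.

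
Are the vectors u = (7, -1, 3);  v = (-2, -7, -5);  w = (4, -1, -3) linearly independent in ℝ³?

linearly independent

Place the vectors as rows of a 3×3 matrix and reduce to echelon form.
The reduction yields 3 nonzero rows, so the rank is 3.
Since rank = 3 (the number of vectors), the set is linearly independent.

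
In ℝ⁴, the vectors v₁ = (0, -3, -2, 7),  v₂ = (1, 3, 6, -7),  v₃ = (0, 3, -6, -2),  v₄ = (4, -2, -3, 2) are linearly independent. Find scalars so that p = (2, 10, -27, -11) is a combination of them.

Write p = c₁v₁ + … + c₄v₄ and equate components.
Back-substitution yields (c₁, …, c₄) = (-3, -2, 3, 1).

p = -3v₁ - 2v₂ + 3v₃ + v₄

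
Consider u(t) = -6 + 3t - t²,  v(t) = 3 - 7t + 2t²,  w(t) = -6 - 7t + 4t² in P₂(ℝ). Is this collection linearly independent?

Take coordinates with respect to the standard basis {1, t, t²}.
Row-reduce the matrix whose columns are u, v, w.
The reduction yields 3 nonzero rows, so the rank is 3.
Since rank = 3 (the number of vectors), the set is linearly independent.

linearly independent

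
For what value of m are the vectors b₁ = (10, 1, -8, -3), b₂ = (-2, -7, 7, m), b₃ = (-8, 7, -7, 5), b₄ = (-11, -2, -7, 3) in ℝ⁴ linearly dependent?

m = -5/3

Dependence holds iff the 4×4 matrix [b₁ b₂ b₃ b₄] is singular.
Cofactor expansion gives det = -1353*m - 2255.
Solving -1353*m - 2255 = 0 yields m = -5/3.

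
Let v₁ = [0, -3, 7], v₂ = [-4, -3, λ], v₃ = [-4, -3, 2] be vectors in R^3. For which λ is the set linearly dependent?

λ = 2

Place the vectors as rows of a 3×3 matrix; dependence ⇔ determinant zero.
The determinant works out to 12*λ - 24.
Solving 12*λ - 24 = 0 yields λ = 2.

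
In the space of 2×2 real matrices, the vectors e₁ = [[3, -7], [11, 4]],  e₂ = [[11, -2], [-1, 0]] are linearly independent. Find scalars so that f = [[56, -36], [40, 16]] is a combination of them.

f = 4e₁ + 4e₂

Work in coordinates with respect to the standard basis {E₁₁, E₁₂, E₂₁, E₂₂}.
Since e₁, e₂ are independent, the coefficients expressing f are uniquely determined by a linear system.
Row-reducing the augmented matrix gives the unique coefficients (c₁, c₂) = (4, 4).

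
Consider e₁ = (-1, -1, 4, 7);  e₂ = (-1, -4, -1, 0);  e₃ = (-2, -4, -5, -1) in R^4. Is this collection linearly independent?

Place the vectors as rows of a 3×4 matrix and reduce to echelon form.
The reduction yields 3 nonzero rows, so the rank is 3.
Since rank = 3 (the number of vectors), the set is linearly independent.

linearly independent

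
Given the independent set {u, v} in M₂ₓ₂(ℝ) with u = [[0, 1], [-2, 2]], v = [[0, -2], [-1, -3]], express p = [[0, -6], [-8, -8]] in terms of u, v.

p = 2u + 4v

Identify each element with its coordinate vector in ℝ⁴ via {E₁₁, E₁₂, E₂₁, E₂₂}.
Set up the augmented matrix [u | v | p] and row-reduce.
Row-reducing the augmented matrix gives the unique coefficients (a₁, a₂) = (2, 4).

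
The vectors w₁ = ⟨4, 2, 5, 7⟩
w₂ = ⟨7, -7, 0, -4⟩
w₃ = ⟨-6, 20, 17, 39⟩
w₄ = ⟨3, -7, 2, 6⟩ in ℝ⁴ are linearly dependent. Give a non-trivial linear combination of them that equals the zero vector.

Solve the homogeneous system with w₁, w₂, w₃, w₄ as columns by row-reducing the coefficient matrix.
A generator of the null space is (3, -3, -1, 1).

3w₁ - 3w₂ - w₃ + w₄ = 0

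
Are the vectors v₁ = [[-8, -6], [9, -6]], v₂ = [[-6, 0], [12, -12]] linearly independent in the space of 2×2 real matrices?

Take coordinates with respect to the standard basis {E₁₁, E₁₂, E₂₁, E₂₂}.
Place the vectors as rows of a 2×4 matrix and reduce to echelon form.
The reduction yields 2 nonzero rows, so the rank is 2.
Since rank = 2 (the number of vectors), the set is linearly independent.

linearly independent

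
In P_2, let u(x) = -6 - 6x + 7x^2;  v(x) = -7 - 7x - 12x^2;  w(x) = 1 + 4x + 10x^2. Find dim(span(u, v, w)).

dim = 3

Use coordinates relative to {1, x, x^2}.
Row-reduce the 3×3 matrix with these as rows.
Exactly 3 pivots survive; hence the rank is 3.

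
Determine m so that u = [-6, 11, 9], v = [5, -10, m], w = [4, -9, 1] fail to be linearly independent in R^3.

m = -4

Place the vectors as rows of a 3×3 matrix; dependence ⇔ determinant zero.
The determinant works out to -10*m - 40.
Solving -10*m - 40 = 0 yields m = -4.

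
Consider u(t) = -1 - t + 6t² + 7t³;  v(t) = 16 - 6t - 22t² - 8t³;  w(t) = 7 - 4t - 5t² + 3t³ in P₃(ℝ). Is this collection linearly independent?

linearly dependent

Take coordinates with respect to the standard basis {1, t, …, t³}.
Place the vectors as rows of a 3×4 matrix and reduce to echelon form.
The reduction yields 2 nonzero rows, so the rank is 2.
Since rank 2 < 3, the set is linearly dependent.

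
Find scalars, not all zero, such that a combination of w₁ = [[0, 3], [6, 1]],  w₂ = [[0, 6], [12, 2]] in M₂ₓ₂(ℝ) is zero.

Pass to coordinate vectors relative to the basis {E₁₁, E₁₂, E₂₁, E₂₂}.
Solve the homogeneous system with w₁, w₂ as columns by row-reducing the coefficient matrix.
A generator of the null space is (2, -1).

2w₁ - w₂ = 0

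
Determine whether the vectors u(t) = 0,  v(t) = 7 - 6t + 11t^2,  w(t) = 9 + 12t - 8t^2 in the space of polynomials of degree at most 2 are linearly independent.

linearly dependent

Write each element as a coordinate vector in ℝ³ using {1, t, t^2}.
One of the vectors is the zero vector, so the set is linearly dependent.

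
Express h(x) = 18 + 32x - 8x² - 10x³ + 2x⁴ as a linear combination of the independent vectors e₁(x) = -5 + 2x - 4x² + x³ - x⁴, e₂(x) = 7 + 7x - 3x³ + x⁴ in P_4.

Work in coordinates with respect to the standard basis {1, x, …, x⁴}.
Solve the system with e₁, e₂ as columns and h as the right-hand side.
Row-reducing the augmented matrix gives the unique coefficients (α₁, α₂) = (2, 4).

h = 2e₁ + 4e₂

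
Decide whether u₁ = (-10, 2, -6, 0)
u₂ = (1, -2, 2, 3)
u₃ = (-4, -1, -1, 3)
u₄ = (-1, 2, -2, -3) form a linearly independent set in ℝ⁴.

linearly dependent

Form the 4×4 matrix with these as columns; its determinant is 0.
A zero determinant means the columns are linearly dependent.
Indeed u₁ + 2u₂ - 2u₃ = 0.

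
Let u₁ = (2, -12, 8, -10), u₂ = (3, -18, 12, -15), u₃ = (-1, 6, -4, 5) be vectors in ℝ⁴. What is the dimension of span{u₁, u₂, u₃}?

1

Put the 4×3 matrix [u₁|u₂|u₃] into echelon form.
The echelon form has 1 nonzero row, so the rank is 1.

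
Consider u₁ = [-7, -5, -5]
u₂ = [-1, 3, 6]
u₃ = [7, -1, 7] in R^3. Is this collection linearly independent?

linearly independent

Form the 3×3 matrix with these as columns; its determinant is -334.
A nonzero determinant means the columns are linearly independent.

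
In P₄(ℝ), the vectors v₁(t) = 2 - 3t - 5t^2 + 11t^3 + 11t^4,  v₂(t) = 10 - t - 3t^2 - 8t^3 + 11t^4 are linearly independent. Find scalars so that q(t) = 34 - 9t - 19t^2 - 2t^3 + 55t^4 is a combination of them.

q = 2v₁ + 3v₂

Work in coordinates with respect to the standard basis {1, t, …, t^4}.
Set up the augmented matrix [v₁ | v₂ | q] and row-reduce.
Row-reducing the augmented matrix gives the unique coefficients (a₁, a₂) = (2, 3).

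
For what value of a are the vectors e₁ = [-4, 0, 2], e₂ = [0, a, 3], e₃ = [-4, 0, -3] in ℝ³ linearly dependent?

a = 0

The set is linearly dependent precisely when det[e₁; e₂; e₃] = 0.
Cofactor expansion gives det = 20*a.
Setting this to zero gives a = 0.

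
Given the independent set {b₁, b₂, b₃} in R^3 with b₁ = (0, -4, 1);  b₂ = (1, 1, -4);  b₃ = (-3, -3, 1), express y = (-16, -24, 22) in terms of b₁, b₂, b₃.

Since b₁, b₂, b₃ are independent, the coefficients expressing y are uniquely determined by a linear system.
Back-substitution yields (α₁, α₂, α₃) = (2, -4, 4).

y = 2b₁ - 4b₂ + 4b₃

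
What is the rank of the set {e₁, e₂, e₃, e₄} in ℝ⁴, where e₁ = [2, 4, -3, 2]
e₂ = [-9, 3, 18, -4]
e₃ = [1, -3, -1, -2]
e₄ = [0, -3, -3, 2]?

Row-reduce the 4×4 matrix with these as rows.
The echelon form has 3 nonzero rows, so the rank is 3.

3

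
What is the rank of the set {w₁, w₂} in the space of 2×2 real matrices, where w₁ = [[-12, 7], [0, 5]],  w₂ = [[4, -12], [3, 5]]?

2

Pass to coordinate vectors with respect to the basis {E₁₁, E₁₂, E₂₁, E₂₂}.
Row-reduce the 2×4 matrix with these as rows.
There are 2 pivot columns, so rank = 2.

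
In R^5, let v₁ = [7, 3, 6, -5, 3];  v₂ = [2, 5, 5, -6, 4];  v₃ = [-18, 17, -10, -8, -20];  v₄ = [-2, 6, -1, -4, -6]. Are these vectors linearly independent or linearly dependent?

Row-reduce the matrix whose columns are v₁, v₂, v₃, v₄.
The reduction yields 3 nonzero rows, so the rank is 3.
Since rank 3 < 4, the set is linearly dependent.
Indeed 2v₁ - v₂ + v₃ - 3v₄ = 0.

linearly dependent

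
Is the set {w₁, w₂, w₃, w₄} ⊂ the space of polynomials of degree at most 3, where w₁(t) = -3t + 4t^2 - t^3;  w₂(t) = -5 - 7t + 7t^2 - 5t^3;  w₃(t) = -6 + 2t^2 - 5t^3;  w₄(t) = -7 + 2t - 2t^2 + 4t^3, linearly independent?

Write each element as a coordinate vector in ℝ⁴ using {1, t, …, t^3}.
Row-reduce the matrix whose columns are w₁, w₂, w₃, w₄.
The reduction yields 4 nonzero rows, so the rank is 4.
Since rank = 4 (the number of vectors), the set is linearly independent.

linearly independent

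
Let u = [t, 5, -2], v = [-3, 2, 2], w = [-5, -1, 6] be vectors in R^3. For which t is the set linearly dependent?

t = -1

Dependence holds iff the 3×3 matrix [u v w] is singular.
Cofactor expansion gives det = 14*t + 14.
Setting this to zero gives t = -1.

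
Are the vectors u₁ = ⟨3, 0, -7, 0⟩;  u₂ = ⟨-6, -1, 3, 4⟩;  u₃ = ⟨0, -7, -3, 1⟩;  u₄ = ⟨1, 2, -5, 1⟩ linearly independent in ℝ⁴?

linearly dependent

The matrix [u₁|u₂|u₃|u₄] has determinant 0.
A zero determinant means the columns are linearly dependent.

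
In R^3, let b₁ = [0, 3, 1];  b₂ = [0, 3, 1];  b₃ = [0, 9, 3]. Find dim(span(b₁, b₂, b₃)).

1

Row-reduce the 3×3 matrix with these as rows.
Exactly 1 pivot survives; hence the rank is 1.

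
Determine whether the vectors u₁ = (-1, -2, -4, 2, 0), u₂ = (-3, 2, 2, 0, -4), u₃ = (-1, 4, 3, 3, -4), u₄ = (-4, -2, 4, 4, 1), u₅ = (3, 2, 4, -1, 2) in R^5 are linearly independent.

Form the 5×5 matrix with these as columns; its determinant is 108.
A nonzero determinant means the columns are linearly independent.

linearly independent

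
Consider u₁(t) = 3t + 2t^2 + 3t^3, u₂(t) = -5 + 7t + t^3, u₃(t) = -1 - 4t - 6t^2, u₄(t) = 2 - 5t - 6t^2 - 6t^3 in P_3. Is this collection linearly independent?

Write each element as a coordinate vector in ℝ⁴ using {1, t, …, t^3}.
The matrix [u₁|u₂|u₃|u₄] has determinant 476.
A nonzero determinant means the columns are linearly independent.

linearly independent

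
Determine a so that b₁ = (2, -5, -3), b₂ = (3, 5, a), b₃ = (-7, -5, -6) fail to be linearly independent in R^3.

a = 14/3

The set is linearly dependent precisely when det[b₁; b₂; b₃] = 0.
Cofactor expansion gives det = 45*a - 210.
Solving 45*a - 210 = 0 yields a = 14/3.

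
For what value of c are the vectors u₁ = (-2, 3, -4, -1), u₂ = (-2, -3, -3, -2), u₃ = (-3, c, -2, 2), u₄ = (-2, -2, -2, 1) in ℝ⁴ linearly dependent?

The vectors are dependent exactly when the determinant of the matrix with rows u₁, u₂, u₃, u₄ vanishes.
Cofactor expansion gives det = 8*c + 51.
This vanishes exactly when c = -51/8.

c = -51/8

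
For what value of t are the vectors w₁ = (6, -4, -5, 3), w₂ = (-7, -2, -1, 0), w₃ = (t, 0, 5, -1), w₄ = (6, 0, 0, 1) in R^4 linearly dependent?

t = -28/3

The set is linearly dependent precisely when det[w₁; w₂; w₃; w₄] = 0.
Cofactor expansion gives det = -6*t - 56.
Setting this to zero gives t = -28/3.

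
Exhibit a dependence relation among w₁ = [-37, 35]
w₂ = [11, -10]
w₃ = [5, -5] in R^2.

Solve the homogeneous system with w₁, w₂, w₃ as columns by row-reducing the coefficient matrix.
A generator of the null space is (1, 2, 3).

w₁ + 2w₂ + 3w₃ = 0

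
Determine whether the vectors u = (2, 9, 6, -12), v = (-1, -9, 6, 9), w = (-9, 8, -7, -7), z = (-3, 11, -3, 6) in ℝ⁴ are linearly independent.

linearly independent

Form the 4×4 matrix with these as columns; its determinant is -18753.
A nonzero determinant means the columns are linearly independent.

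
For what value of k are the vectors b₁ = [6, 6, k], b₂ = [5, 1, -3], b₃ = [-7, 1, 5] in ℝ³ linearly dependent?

The vectors are dependent exactly when the determinant of the matrix with rows b₁, b₂, b₃ vanishes.
Cofactor expansion gives det = 12*k + 24.
Solving 12*k + 24 = 0 yields k = -2.

k = -2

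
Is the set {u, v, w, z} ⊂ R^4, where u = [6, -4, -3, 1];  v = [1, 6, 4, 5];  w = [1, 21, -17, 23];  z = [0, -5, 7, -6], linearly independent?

linearly dependent

The matrix [u|v|w|z] has determinant 0.
A zero determinant means the columns are linearly dependent.
Indeed v - w - 3z = 0.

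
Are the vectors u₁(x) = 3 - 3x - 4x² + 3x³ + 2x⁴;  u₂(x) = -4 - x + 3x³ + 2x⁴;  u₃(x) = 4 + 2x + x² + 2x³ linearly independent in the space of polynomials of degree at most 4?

Write each element as a coordinate vector in ℝ⁵ using {1, x, …, x⁴}.
Place the vectors as rows of a 3×5 matrix and reduce to echelon form.
The reduction yields 3 nonzero rows, so the rank is 3.
Since rank = 3 (the number of vectors), the set is linearly independent.

linearly independent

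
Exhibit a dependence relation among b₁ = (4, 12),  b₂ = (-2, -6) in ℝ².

b₁ + 2b₂ = 0

Row-reduce the matrix with b₁, b₂ as columns; the null space gives the coefficients.
A generator of the null space is (1, 2).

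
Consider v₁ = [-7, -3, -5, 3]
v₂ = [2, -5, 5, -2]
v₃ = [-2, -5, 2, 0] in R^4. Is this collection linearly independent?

linearly independent

Place the vectors as rows of a 3×4 matrix and reduce to echelon form.
The reduction yields 3 nonzero rows, so the rank is 3.
Since rank = 3 (the number of vectors), the set is linearly independent.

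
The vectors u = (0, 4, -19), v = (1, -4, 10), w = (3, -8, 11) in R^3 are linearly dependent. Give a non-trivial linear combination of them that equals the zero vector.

u + 3v - w = 0

Set up α₁u + … + α₃w = 0 and solve the homogeneous system.
A generator of the null space is (1, 3, -1).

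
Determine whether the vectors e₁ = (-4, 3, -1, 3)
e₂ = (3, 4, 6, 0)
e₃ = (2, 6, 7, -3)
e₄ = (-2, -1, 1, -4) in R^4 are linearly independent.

Row-reduce the matrix whose columns are e₁, e₂, e₃, e₄.
The reduction yields 4 nonzero rows, so the rank is 4.
Since rank = 4 (the number of vectors), the set is linearly independent.

linearly independent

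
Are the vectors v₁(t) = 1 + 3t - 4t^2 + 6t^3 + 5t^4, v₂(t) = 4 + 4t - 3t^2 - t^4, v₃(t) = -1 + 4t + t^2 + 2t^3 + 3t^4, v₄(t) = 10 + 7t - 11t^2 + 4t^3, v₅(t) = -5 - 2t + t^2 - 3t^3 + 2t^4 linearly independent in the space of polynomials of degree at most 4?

Take coordinates with respect to the standard basis {1, t, …, t^4}.
The matrix [v₁|v₂|v₃|v₄|v₅] has determinant 0.
A zero determinant means the columns are linearly dependent.

linearly dependent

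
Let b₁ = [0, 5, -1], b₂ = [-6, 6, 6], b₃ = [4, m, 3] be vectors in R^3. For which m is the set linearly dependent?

m = -39

The vectors are dependent exactly when the determinant of the matrix with rows b₁, b₂, b₃ vanishes.
Expanding, det = 6*m + 234.
Solving 6*m + 234 = 0 yields m = -39.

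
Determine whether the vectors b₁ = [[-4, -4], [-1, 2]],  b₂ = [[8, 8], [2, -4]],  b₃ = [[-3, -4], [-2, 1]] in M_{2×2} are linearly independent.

linearly dependent

Write each element as a coordinate vector in ℝ⁴ using {E₁₁, E₁₂, E₂₁, E₂₂}.
Place the vectors as rows of a 3×4 matrix and reduce to echelon form.
The reduction yields 2 nonzero rows, so the rank is 2.
Since rank 2 < 3, the set is linearly dependent.
Indeed 2b₁ + b₂ = 0.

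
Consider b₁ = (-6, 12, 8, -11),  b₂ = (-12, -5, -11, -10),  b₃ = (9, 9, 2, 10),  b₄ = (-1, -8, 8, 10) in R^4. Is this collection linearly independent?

Form the 4×4 matrix with these as columns; its determinant is -27903.
A nonzero determinant means the columns are linearly independent.

linearly independent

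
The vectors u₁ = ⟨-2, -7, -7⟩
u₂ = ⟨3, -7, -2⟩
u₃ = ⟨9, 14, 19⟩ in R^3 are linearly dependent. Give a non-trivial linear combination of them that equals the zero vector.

3u₁ - u₂ + u₃ = 0

Write the vectors as columns of a matrix and find a nonzero vector in its null space.
A generator of the null space is (3, -1, 1).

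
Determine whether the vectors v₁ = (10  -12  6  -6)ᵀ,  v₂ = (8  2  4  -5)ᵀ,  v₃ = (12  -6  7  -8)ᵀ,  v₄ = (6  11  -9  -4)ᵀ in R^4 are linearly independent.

The matrix [v₁|v₂|v₃|v₄] has determinant -866.
A nonzero determinant means the columns are linearly independent.

linearly independent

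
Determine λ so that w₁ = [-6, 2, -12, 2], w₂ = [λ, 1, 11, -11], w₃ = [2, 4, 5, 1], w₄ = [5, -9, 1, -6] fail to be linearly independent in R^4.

The set is linearly dependent precisely when det[w₁; w₂; w₃; w₄] = 0.
Cofactor expansion gives det = 144*λ - 2880.
Setting this to zero gives λ = 20.

λ = 20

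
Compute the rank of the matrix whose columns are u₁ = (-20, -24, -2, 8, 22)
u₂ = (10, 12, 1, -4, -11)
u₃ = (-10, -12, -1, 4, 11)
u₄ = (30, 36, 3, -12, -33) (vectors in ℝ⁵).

rank 1

Row-reduce the 4×5 matrix with these as rows.
Reduction leaves 1 leading entry, giving rank 1.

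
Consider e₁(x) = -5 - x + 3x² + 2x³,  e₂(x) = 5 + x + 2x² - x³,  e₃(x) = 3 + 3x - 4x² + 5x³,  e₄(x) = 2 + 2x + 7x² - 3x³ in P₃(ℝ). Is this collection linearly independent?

linearly independent

Take coordinates with respect to the standard basis {1, x, …, x³}.
Place the vectors as rows of a 4×4 matrix and reduce to echelon form.
The reduction yields 4 nonzero rows, so the rank is 4.
Since rank = 4 (the number of vectors), the set is linearly independent.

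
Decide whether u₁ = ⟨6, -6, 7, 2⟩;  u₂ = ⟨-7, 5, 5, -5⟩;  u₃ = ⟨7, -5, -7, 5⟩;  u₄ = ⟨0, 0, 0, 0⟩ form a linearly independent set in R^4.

One of the vectors is the zero vector, so the set is linearly dependent.

linearly dependent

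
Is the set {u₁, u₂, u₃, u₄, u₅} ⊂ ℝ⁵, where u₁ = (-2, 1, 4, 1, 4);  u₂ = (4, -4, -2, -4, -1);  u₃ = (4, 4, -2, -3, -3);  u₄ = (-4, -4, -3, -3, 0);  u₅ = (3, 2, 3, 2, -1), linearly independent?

linearly independent

The matrix [u₁|u₂|u₃|u₄|u₅] has determinant 1455.
A nonzero determinant means the columns are linearly independent.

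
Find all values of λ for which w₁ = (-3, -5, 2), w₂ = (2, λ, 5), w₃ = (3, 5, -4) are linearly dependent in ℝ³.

The vectors are dependent exactly when the determinant of the matrix with rows w₁, w₂, w₃ vanishes.
Expanding, det = 6*λ - 20.
Solving 6*λ - 20 = 0 yields λ = 10/3.

λ = 10/3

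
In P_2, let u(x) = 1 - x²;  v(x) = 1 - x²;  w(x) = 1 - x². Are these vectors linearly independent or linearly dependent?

linearly dependent

Write each element as a coordinate vector in ℝ³ using {1, x, x²}.
Two of the vectors are equal, giving an immediate dependence.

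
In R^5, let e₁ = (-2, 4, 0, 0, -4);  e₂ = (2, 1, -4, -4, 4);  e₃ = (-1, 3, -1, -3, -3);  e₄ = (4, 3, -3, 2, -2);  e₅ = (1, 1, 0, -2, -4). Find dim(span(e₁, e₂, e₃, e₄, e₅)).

Form the matrix with e₁, e₂, e₃, e₄, e₅ as columns and reduce.
There are 5 pivot columns, so rank = 5.

dim = 5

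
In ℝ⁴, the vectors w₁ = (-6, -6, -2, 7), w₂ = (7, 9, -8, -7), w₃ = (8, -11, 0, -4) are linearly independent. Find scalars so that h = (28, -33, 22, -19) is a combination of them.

Write h = a₁w₁ + … + a₃w₃ and equate components.
Row-reducing the augmented matrix gives the unique coefficients (a₁, a₂, a₃) = (-3, -2, 3).

h = -3w₁ - 2w₂ + 3w₃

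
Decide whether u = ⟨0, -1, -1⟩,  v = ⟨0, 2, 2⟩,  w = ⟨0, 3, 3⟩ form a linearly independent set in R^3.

linearly dependent

The matrix [u|v|w] has determinant 0.
A zero determinant means the columns are linearly dependent.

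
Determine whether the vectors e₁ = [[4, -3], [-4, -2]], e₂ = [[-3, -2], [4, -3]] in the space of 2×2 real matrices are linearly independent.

Write each element as a coordinate vector in ℝ⁴ using {E₁₁, E₁₂, E₂₁, E₂₂}.
Place the vectors as rows of a 2×4 matrix and reduce to echelon form.
The reduction yields 2 nonzero rows, so the rank is 2.
Since rank = 2 (the number of vectors), the set is linearly independent.

linearly independent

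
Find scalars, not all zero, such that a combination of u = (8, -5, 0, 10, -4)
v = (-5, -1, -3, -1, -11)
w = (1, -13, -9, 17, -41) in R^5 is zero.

Solve the homogeneous system with u, v, w as columns by row-reducing the coefficient matrix.
The free variable yields coefficients (2, 3, -1) (any nonzero multiple also works).

2u + 3v - w = 0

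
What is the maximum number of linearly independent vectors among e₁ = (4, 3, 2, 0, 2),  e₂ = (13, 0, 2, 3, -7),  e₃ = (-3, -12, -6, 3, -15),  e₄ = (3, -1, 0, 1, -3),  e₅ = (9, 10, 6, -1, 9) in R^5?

Put the 5×5 matrix [e₁|e₂|e₃|e₄|e₅] into echelon form.
There are 2 pivot columns, so rank = 2.

2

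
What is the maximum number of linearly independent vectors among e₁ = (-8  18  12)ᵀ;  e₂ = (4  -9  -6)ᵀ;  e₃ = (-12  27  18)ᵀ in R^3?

Row-reduce the 3×3 matrix with these as rows.
Reduction leaves 1 leading entry, giving rank 1.

1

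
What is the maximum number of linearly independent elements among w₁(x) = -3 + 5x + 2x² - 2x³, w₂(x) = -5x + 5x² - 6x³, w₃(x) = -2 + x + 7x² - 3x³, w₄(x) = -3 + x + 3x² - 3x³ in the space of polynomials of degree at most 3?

4

Use coordinates relative to {1, x, …, x³}.
Put the 4×4 matrix [w₁|w₂|w₃|w₄] into echelon form.
The echelon form has 4 nonzero rows, so the rank is 4.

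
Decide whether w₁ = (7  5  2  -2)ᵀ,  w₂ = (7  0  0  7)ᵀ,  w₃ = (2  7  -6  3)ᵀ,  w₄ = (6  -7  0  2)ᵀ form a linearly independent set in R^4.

Row-reduce the matrix whose columns are w₁, w₂, w₃, w₄.
The reduction yields 4 nonzero rows, so the rank is 4.
Since rank = 4 (the number of vectors), the set is linearly independent.

linearly independent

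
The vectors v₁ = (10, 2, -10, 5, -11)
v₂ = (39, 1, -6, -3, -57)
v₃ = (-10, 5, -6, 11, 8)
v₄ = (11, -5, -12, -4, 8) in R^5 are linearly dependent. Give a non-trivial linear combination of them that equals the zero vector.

Write the vectors as columns of a matrix and find a nonzero vector in its null space.
One solution (up to scaling) is (3, -1, -2, -1).

3v₁ - v₂ - 2v₃ - v₄ = 0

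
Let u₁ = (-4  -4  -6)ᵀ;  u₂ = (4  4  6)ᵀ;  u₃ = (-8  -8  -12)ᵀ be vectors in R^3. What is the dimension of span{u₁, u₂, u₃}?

dim = 1

Row-reduce the 3×3 matrix with these as rows.
Exactly 1 pivot survives; hence the rank is 1.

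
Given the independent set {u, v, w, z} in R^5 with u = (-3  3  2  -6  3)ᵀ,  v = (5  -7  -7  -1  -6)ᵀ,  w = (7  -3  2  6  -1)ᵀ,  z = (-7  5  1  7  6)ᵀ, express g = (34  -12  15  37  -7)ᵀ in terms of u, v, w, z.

g = -3u - 2v + 4w - z

Write g = α₁u + … + α₄z and equate components.
The system has the unique solution (α₁, …, α₄) = (-3, -2, 4, -1).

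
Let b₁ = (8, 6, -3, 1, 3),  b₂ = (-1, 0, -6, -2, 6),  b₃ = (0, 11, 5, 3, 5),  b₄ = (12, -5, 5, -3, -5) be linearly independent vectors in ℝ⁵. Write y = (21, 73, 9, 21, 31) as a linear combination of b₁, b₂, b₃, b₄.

y = 4b₁ - b₂ + 4b₃ - b₄

Solve the system with b₁, b₂, b₃, b₄ as columns and y as the right-hand side.
The system has the unique solution (c₁, …, c₄) = (4, -1, 4, -1).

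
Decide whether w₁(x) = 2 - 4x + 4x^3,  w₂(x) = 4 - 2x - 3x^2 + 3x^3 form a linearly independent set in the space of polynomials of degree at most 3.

linearly independent

Write each element as a coordinate vector in ℝ⁴ using {1, x, …, x^3}.
Row-reduce the matrix whose columns are w₁, w₂.
The reduction yields 2 nonzero rows, so the rank is 2.
Since rank = 2 (the number of vectors), the set is linearly independent.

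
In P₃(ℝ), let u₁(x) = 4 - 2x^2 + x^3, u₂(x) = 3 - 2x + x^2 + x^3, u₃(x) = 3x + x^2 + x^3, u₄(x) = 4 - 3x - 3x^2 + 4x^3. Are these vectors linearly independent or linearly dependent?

Write each element as a coordinate vector in ℝ⁴ using {1, x, …, x^3}.
The matrix [u₁|u₂|u₃|u₄] has determinant -152.
A nonzero determinant means the columns are linearly independent.

linearly independent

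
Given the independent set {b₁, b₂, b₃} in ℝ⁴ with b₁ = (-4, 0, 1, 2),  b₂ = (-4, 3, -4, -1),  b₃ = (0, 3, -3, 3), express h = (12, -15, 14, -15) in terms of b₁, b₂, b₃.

Solve the system with b₁, b₂, b₃ as columns and h as the right-hand side.
Back-substitution yields (a₁, a₂, a₃) = (-2, -1, -4).

h = -2b₁ - b₂ - 4b₃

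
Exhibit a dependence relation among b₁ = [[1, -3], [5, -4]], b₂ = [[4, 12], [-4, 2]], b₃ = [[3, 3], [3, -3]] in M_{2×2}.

2b₁ + b₂ - 2b₃ = 0

Pass to coordinate vectors relative to the basis {E₁₁, E₁₂, E₂₁, E₂₂}.
Set up α₁b₁ + … + α₃b₃ = 0 and solve the homogeneous system.
One solution (up to scaling) is (2, 1, -2).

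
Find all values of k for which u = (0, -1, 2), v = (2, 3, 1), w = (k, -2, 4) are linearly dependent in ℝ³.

The set is linearly dependent precisely when det[u; v; w] = 0.
The determinant works out to -7*k.
Solving -7*k = 0 yields k = 0.

k = 0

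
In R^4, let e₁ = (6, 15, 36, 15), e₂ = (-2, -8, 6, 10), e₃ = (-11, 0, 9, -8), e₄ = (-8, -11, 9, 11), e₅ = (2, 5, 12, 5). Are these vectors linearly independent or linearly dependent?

linearly dependent

There are 5 vectors in a 4-dimensional space, so they cannot be linearly independent.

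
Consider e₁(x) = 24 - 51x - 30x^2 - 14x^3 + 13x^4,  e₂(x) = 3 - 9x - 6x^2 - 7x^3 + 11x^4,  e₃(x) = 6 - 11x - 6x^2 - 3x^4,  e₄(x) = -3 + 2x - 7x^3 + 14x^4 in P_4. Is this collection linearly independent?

Take coordinates with respect to the standard basis {1, x, …, x^4}.
Row-reduce the matrix whose columns are e₁, e₂, e₃, e₄.
The reduction yields 2 nonzero rows, so the rank is 2.
Since rank 2 < 4, the set is linearly dependent.

linearly dependent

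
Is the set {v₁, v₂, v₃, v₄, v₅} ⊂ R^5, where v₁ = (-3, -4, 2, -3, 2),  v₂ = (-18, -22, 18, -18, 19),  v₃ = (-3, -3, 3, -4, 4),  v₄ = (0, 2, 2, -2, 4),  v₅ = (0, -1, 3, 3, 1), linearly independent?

linearly dependent

Row-reduce the matrix whose columns are v₁, v₂, v₃, v₄, v₅.
The reduction yields 3 nonzero rows, so the rank is 3.
Since rank 3 < 5, the set is linearly dependent.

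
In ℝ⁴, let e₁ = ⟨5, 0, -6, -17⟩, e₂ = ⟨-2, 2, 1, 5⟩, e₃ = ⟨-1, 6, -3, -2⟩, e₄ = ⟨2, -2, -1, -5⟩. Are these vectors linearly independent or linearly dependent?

linearly dependent

The matrix [e₁|e₂|e₃|e₄] has determinant 0.
A zero determinant means the columns are linearly dependent.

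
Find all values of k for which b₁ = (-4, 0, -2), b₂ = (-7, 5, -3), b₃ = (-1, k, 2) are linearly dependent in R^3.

Dependence holds iff the 3×3 matrix [b₁ b₂ b₃] is singular.
The determinant works out to 2*k - 50.
This vanishes exactly when k = 25.

k = 25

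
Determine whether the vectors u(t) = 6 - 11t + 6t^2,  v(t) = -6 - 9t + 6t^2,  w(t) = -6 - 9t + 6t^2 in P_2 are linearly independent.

linearly dependent

Take coordinates with respect to the standard basis {1, t, t^2}.
Two of the vectors are equal, giving an immediate dependence.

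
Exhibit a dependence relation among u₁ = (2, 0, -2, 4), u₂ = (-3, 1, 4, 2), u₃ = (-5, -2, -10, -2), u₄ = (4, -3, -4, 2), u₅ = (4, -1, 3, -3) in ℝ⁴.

2u₁ + u₂ + u₃ - u₄ + 2u₅ = 0

Solve the homogeneous system with u₁, u₂, u₃, u₄, u₅ as columns by row-reducing the coefficient matrix.
The free variable yields coefficients (2, 1, 1, -1, 2) (any nonzero multiple also works).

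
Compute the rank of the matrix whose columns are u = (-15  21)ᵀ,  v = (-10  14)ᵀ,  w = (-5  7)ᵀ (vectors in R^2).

Row-reduce the 3×2 matrix with these as rows.
Exactly 1 pivot survives; hence the rank is 1.
(With 3 elements in a 2-dimensional space the rank is at most 2.)

rank 1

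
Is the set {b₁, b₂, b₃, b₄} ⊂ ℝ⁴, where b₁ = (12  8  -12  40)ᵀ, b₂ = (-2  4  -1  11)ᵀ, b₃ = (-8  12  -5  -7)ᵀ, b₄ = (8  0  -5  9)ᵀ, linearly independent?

The matrix [b₁|b₂|b₃|b₄] has determinant 0.
A zero determinant means the columns are linearly dependent.

linearly dependent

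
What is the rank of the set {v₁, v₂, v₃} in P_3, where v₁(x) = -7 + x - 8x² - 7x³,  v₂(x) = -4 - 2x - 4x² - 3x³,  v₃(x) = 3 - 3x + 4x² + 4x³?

Pass to coordinate vectors with respect to the basis {1, x, …, x³}.
Row-reduce the 3×4 matrix with these as rows.
Reduction leaves 2 leading entries, giving rank 2.

2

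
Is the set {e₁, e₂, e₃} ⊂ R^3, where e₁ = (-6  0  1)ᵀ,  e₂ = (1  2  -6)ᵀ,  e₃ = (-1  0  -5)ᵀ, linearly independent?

linearly independent

Form the 3×3 matrix with these as columns; its determinant is 62.
A nonzero determinant means the columns are linearly independent.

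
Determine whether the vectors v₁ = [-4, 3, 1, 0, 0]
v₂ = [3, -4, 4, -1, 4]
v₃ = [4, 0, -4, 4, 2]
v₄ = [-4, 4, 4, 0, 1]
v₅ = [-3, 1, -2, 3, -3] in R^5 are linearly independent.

linearly independent

Form the 5×5 matrix with these as columns; its determinant is 992.
A nonzero determinant means the columns are linearly independent.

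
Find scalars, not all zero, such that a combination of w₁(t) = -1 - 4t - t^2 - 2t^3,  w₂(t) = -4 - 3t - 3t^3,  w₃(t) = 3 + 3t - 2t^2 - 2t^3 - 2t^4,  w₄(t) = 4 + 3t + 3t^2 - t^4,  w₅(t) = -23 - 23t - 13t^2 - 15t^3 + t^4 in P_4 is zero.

2w₁ + 3w₂ + w₃ - 3w₄ - w₅ = 0

Write each element as a vector in ℝ⁵ using {1, t, …, t^4}.
Solve the homogeneous system with w₁, w₂, w₃, w₄, w₅ as columns by row-reducing the coefficient matrix.
One solution (up to scaling) is (2, 3, 1, -3, -1).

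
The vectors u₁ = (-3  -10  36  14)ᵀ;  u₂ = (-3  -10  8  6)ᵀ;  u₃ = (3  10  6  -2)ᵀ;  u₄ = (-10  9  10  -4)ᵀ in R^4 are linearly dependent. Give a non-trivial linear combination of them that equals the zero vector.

Write the vectors as columns of a matrix and find a nonzero vector in its null space.
One solution (up to scaling) is (1, -3, -2, 0).

u₁ - 3u₂ - 2u₃ = 0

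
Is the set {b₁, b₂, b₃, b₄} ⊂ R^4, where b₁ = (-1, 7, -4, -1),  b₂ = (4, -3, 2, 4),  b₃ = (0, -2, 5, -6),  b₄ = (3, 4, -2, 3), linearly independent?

The matrix [b₁|b₂|b₃|b₄] has determinant 0.
A zero determinant means the columns are linearly dependent.
Indeed b₁ + b₂ - b₄ = 0.

linearly dependent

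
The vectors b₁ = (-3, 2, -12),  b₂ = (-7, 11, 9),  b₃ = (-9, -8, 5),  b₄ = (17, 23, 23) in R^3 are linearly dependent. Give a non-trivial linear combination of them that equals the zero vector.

2b₁ - b₂ + 2b₃ + b₄ = 0

Write the vectors as columns of a matrix and find a nonzero vector in its null space.
One solution (up to scaling) is (2, -1, 2, 1).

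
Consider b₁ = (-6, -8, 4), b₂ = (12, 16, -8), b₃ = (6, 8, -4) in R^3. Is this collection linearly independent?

linearly dependent

The matrix [b₁|b₂|b₃] has determinant 0.
A zero determinant means the columns are linearly dependent.
Indeed 2b₁ + b₂ = 0.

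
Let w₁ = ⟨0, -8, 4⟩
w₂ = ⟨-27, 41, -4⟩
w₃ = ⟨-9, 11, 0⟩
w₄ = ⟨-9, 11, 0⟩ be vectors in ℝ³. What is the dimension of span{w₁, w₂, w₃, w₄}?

2

Apply Gaussian elimination to the matrix whose rows are w₁, w₂, w₃, w₄.
The echelon form has 2 nonzero rows, so the rank is 2.
(With 4 elements in a 3-dimensional space the rank is at most 3.)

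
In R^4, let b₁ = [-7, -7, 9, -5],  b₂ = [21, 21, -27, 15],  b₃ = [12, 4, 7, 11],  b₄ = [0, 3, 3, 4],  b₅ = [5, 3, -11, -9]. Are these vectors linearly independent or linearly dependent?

linearly dependent

There are 5 vectors in a 4-dimensional space, so they cannot be linearly independent.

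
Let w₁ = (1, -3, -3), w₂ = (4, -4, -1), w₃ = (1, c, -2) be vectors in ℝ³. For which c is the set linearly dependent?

The vectors are dependent exactly when the determinant of the matrix with rows w₁, w₂, w₃ vanishes.
Cofactor expansion gives det = -11*c - 25.
Solving -11*c - 25 = 0 yields c = -25/11.

c = -25/11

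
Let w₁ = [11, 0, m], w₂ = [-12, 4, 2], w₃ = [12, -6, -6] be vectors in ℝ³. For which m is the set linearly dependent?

m = 11/2

The set is linearly dependent precisely when det[w₁; w₂; w₃] = 0.
Cofactor expansion gives det = 24*m - 132.
Solving 24*m - 132 = 0 yields m = 11/2.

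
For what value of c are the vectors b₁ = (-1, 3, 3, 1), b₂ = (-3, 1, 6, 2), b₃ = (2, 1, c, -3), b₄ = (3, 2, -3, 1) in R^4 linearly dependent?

The set is linearly dependent precisely when det[b₁; b₂; b₃; b₄] = 0.
The determinant works out to 21*c + 99.
Setting this to zero gives c = -33/7.

c = -33/7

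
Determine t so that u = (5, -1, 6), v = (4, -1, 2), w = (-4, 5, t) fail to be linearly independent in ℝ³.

t = 54

The vectors are dependent exactly when the determinant of the matrix with rows u, v, w vanishes.
Cofactor expansion gives det = 54 - t.
Setting this to zero gives t = 54.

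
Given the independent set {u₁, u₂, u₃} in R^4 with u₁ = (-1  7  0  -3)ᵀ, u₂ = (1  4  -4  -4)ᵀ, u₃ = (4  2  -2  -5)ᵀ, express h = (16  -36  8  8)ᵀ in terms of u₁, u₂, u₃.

h = -4u₁ - 4u₂ + 4u₃

Since u₁, u₂, u₃ are independent, the coefficients expressing h are uniquely determined by a linear system.
The system has the unique solution (a₁, a₂, a₃) = (-4, -4, 4).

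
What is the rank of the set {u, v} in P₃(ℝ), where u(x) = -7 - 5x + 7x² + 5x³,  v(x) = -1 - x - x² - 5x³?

rank 2

Use coordinates relative to {1, x, …, x³}.
Form the matrix with u, v as columns and reduce.
There are 2 pivot columns, so rank = 2.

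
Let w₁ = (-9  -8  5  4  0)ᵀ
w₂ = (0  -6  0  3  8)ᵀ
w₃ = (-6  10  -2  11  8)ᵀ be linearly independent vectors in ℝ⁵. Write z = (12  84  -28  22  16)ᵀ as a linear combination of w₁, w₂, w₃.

Since w₁, w₂, w₃ are independent, the coefficients expressing z are uniquely determined by a linear system.
Back-substitution yields (α₁, α₂, α₃) = (-4, -2, 4).

z = -4w₁ - 2w₂ + 4w₃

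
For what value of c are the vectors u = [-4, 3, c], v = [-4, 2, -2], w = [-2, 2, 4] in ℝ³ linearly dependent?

c = 3

The vectors are dependent exactly when the determinant of the matrix with rows u, v, w vanishes.
Expanding, det = 12 - 4*c.
Setting this to zero gives c = 3.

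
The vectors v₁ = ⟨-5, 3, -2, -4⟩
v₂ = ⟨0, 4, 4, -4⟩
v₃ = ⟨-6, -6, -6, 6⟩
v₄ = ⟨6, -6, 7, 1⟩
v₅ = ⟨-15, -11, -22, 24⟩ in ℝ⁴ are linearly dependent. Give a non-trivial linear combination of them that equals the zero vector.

3v₁ - v₂ - 3v₃ + 2v₄ + v₅ = 0

Set up α₁v₁ + … + α₅v₅ = 0 and solve the homogeneous system.
The free variable yields coefficients (3, -1, -3, 2, 1) (any nonzero multiple also works).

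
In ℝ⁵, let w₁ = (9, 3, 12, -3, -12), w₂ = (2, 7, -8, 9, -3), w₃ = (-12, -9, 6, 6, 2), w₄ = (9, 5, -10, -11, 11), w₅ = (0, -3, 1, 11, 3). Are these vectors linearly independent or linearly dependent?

linearly independent

Row-reduce the matrix whose columns are w₁, w₂, w₃, w₄, w₅.
The reduction yields 5 nonzero rows, so the rank is 5.
Since rank = 5 (the number of vectors), the set is linearly independent.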